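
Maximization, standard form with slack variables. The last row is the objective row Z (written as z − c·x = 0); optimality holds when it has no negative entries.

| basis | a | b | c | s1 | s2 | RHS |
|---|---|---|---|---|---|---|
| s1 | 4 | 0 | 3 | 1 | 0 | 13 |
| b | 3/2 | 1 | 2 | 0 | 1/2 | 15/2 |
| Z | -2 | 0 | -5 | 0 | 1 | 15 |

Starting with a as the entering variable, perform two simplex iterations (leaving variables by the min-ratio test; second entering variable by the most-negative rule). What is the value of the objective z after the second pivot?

Ratio test on column a — row 1: 13/4 = 13/4; row 2: (15/2)/(3/2) = 5. Minimum is 13/4 at row 1 (s1 leaves); pivot element 4.
Pivot on row 1; the Z-row RHS becomes 15 − (-2)·(13/4) = 43/2.
Next entering variable (most negative Z-row entry -7/2): c.
Ratio test on column c — row 1: (13/4)/(3/4) = 13/3; row 2: (21/8)/(7/8) = 3. Minimum is 3 at row 2 (b leaves); pivot element 7/8.
After the second pivot the Z-row RHS is 43/2 − (-7/2)·3 = 32.

32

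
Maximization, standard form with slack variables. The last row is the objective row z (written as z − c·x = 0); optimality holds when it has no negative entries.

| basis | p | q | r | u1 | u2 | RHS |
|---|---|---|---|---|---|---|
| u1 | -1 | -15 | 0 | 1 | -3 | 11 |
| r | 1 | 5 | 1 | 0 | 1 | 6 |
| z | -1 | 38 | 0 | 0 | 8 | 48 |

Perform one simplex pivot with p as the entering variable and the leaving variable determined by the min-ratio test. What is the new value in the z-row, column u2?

9

Ratio test on column p — row 1: entry -1 ≤ 0; row 2: 6/1 = 6. Minimum is 6 at row 2 (r leaves); pivot element 1.
Divide row 2 by 1; eliminate column p from the other rows.
z-row update in column u2: 8 − (-1)·1 = 9.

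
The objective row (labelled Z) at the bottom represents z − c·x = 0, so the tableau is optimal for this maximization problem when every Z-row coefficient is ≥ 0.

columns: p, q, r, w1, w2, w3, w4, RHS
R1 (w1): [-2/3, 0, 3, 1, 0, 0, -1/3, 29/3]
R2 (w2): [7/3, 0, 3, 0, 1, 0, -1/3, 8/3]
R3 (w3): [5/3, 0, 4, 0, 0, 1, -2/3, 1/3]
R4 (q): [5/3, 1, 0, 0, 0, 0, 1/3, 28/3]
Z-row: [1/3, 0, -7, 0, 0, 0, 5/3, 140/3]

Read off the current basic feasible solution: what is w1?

w1 is basic (row 1); its value is the RHS of that row, 29/3.

29/3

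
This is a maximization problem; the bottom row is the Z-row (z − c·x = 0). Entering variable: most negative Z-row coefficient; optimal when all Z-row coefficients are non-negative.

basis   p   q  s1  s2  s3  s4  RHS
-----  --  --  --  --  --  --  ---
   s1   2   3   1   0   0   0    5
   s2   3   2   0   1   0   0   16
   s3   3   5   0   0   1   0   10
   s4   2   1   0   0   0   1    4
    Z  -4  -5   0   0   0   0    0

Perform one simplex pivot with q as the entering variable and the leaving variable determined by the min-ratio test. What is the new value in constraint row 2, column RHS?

38/3

Ratio test on column q — row 1: 5/3 = 5/3; row 2: 16/2 = 8; row 3: 10/5 = 2; row 4: 4/1 = 4. Minimum is 5/3 at row 1 (s1 leaves); pivot element 3.
Divide row 1 by 3; eliminate column q from the other rows.
Row 2 update in column RHS: 16 − 2·(5/3) = 38/3.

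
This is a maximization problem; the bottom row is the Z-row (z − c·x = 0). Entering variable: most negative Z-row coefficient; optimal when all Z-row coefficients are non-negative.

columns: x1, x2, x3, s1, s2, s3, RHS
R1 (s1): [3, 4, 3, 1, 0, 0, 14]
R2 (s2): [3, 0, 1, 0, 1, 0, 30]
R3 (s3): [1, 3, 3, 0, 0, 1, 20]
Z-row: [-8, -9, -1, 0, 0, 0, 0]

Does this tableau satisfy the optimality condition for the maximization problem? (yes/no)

The Z-row has a negative entry -9 in column x2, so it is not optimal.

no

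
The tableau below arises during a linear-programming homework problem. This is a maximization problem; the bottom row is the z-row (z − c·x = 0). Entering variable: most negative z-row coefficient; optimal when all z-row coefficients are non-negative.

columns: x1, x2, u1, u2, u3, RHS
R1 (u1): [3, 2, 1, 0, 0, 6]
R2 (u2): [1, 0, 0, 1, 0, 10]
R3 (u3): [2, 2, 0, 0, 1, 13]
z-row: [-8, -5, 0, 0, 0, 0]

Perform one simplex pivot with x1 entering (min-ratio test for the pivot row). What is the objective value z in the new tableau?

16

Ratio test on column x1 — row 1: 6/3 = 2; row 2: 10/1 = 10; row 3: 13/2 = 13/2. Minimum is 2 at row 1 (u1 leaves); pivot element 3.
Pivot on row 1; the z-row RHS becomes 0 − (-8)·2 = 16.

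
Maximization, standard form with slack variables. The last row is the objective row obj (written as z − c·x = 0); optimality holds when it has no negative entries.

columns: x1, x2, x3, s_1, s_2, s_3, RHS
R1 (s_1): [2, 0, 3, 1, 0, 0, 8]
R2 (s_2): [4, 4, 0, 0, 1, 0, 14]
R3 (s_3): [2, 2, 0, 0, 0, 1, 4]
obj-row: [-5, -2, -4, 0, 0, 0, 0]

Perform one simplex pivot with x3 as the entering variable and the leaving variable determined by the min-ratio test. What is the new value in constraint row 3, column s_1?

0

Ratio test on column x3 — row 1: 8/3 = 8/3; row 2: entry 0 ≤ 0; row 3: entry 0 ≤ 0. Minimum is 8/3 at row 1 (s_1 leaves); pivot element 3.
Divide row 1 by 3; eliminate column x3 from the other rows.
Row 3 update in column s_1: 0 − 0·(1/3) = 0.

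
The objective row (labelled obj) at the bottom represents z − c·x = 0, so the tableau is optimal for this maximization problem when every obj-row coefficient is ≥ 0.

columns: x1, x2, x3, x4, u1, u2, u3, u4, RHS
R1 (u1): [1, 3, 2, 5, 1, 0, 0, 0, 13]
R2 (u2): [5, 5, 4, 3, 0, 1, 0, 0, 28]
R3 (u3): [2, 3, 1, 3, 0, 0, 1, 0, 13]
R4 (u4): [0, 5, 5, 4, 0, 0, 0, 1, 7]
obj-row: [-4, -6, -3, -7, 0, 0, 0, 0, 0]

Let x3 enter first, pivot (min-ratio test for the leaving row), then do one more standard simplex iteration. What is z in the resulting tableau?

49/4

Ratio test on column x3 — row 1: 13/2 = 13/2; row 2: 28/4 = 7; row 3: 13/1 = 13; row 4: 7/5 = 7/5. Minimum is 7/5 at row 4 (u4 leaves); pivot element 5.
Pivot on row 4; the obj-row RHS becomes 0 − (-3)·(7/5) = 21/5.
Next entering variable (most negative obj-row entry -23/5): x4.
Ratio test on column x4 — row 1: (51/5)/(17/5) = 3; row 2: entry -1/5 ≤ 0; row 3: (58/5)/(11/5) = 58/11; row 4: (7/5)/(4/5) = 7/4. Minimum is 7/4 at row 4 (x3 leaves); pivot element 4/5.
After the second pivot the obj-row RHS is 21/5 − (-23/5)·(7/4) = 49/4.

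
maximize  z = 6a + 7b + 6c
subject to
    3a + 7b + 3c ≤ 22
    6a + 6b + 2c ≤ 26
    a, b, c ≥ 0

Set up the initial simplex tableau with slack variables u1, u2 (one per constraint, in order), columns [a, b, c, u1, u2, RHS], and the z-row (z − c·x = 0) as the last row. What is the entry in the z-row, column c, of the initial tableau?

The z-row carries the negated objective coefficients: the c entry is -6.

-6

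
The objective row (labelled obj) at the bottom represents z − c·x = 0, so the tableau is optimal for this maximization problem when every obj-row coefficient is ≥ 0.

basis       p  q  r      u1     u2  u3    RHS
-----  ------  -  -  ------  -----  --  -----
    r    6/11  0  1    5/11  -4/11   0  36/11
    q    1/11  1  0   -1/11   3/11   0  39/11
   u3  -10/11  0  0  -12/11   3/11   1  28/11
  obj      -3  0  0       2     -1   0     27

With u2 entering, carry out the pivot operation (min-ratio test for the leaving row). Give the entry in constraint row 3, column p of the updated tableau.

Ratio test on column u2 — row 1: entry -4/11 ≤ 0; row 2: (39/11)/(3/11) = 13; row 3: (28/11)/(3/11) = 28/3. Minimum is 28/3 at row 3 (u3 leaves); pivot element 3/11.
Divide row 3 by 3/11; eliminate column u2 from the other rows.
In the new row 3, the p entry is the old entry divided by the pivot: (-10/11)/(3/11) = -10/3.

-10/3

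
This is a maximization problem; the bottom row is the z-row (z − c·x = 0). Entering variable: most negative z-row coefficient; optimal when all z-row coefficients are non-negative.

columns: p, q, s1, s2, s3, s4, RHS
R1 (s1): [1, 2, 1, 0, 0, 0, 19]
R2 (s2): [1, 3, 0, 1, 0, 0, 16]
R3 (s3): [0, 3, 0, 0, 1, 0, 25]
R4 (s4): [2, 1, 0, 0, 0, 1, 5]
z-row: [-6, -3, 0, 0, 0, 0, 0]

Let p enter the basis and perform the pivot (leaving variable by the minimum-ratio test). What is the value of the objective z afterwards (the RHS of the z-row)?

15

Ratio test on column p — row 1: 19/1 = 19; row 2: 16/1 = 16; row 3: entry 0 ≤ 0; row 4: 5/2 = 5/2. Minimum is 5/2 at row 4 (s4 leaves); pivot element 2.
Pivot on row 4; the z-row RHS becomes 0 − (-6)·(5/2) = 15.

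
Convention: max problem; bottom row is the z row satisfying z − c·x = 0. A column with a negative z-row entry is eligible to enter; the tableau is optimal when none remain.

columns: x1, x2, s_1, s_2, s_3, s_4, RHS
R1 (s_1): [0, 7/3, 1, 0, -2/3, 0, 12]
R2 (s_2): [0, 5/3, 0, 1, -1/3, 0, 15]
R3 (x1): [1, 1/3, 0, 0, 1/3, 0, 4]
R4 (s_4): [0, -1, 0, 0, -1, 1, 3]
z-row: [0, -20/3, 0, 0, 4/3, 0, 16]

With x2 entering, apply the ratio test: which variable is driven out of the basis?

s_1

Column x2 entries and ratios — s_1: 12/(7/3) = 36/7; s_2: 15/(5/3) = 9; x1: 4/(1/3) = 12; s_4: -1 ≤ 0, skip.
Smallest ratio is 36/7 in the row of s_1, so s_1 leaves.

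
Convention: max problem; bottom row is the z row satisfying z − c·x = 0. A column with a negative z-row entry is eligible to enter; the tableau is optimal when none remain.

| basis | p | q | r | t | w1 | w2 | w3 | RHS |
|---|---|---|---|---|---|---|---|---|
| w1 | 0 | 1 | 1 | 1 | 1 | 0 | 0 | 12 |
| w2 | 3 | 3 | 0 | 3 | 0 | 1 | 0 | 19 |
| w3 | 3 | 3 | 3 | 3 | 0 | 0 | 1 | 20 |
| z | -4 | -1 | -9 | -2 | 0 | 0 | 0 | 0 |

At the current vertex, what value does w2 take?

19

w2 is basic (row 2); its value is the RHS of that row, 19.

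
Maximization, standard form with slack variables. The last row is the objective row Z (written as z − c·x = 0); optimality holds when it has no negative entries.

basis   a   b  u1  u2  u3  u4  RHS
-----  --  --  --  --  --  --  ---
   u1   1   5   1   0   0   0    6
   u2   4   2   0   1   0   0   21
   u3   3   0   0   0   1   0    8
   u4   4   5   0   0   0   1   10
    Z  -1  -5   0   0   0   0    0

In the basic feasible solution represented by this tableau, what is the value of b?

0

b is not in the basis, so in the current basic feasible solution b = 0.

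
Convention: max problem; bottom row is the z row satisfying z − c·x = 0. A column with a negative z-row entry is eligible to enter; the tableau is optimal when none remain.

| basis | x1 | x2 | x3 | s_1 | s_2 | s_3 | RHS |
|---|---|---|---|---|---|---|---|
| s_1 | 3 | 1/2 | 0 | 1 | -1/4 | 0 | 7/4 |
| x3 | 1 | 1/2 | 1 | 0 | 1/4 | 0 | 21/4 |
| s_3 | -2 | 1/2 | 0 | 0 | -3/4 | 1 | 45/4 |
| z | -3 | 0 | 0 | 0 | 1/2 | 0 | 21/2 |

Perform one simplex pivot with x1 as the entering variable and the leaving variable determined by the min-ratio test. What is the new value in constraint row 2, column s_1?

-1/3

Ratio test on column x1 — row 1: (7/4)/3 = 7/12; row 2: (21/4)/1 = 21/4; row 3: entry -2 ≤ 0. Minimum is 7/12 at row 1 (s_1 leaves); pivot element 3.
Divide row 1 by 3; eliminate column x1 from the other rows.
Row 2 update in column s_1: 0 − 1·(1/3) = -1/3.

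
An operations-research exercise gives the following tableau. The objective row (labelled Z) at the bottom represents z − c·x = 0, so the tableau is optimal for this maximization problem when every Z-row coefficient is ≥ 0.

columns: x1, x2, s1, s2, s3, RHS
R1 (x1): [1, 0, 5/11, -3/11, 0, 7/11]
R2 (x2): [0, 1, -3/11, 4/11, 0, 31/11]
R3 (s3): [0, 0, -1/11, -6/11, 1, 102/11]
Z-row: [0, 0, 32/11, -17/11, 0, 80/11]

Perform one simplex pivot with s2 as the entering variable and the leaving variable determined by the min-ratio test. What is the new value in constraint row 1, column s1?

Ratio test on column s2 — row 1: entry -3/11 ≤ 0; row 2: (31/11)/(4/11) = 31/4; row 3: entry -6/11 ≤ 0. Minimum is 31/4 at row 2 (x2 leaves); pivot element 4/11.
Divide row 2 by 4/11; eliminate column s2 from the other rows.
Row 1 update in column s1: 5/11 − (-3/11)·(-3/4) = 1/4.

1/4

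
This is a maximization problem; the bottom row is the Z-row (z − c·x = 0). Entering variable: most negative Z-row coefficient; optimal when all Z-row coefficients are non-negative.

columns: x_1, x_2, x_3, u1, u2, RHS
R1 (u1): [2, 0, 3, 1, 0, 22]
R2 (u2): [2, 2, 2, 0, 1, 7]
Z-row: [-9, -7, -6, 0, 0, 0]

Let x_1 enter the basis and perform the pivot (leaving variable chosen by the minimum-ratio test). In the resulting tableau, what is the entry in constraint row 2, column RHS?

7/2

Ratio test on column x_1 — row 1: 22/2 = 11; row 2: 7/2 = 7/2. Minimum is 7/2 at row 2 (u2 leaves); pivot element 2.
Divide row 2 by 2; eliminate column x_1 from the other rows.
In the new row 2, the RHS entry is the old entry divided by the pivot: 7/2 = 7/2.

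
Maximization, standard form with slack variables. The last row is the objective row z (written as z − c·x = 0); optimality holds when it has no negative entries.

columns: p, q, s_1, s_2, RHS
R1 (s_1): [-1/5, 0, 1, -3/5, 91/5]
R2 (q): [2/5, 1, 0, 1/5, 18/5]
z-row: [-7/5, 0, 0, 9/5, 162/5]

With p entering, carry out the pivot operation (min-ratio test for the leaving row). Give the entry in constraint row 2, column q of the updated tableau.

5/2

Ratio test on column p — row 1: entry -1/5 ≤ 0; row 2: (18/5)/(2/5) = 9. Minimum is 9 at row 2 (q leaves); pivot element 2/5.
Divide row 2 by 2/5; eliminate column p from the other rows.
In the new row 2, the q entry is the old entry divided by the pivot: 1/(2/5) = 5/2.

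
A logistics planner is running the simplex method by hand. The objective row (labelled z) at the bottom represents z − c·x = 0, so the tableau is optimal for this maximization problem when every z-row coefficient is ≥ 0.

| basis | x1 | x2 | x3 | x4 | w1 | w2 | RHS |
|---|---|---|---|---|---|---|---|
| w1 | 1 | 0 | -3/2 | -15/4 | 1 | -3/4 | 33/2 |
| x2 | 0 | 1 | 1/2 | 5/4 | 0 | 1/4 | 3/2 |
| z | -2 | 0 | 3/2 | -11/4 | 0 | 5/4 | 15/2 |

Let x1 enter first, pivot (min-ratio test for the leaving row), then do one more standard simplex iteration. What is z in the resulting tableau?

264/5

Ratio test on column x1 — row 1: (33/2)/1 = 33/2; row 2: entry 0 ≤ 0. Minimum is 33/2 at row 1 (w1 leaves); pivot element 1.
Pivot on row 1; the z-row RHS becomes 15/2 − (-2)·(33/2) = 81/2.
Next entering variable (most negative z-row entry -41/4): x4.
Ratio test on column x4 — row 1: entry -15/4 ≤ 0; row 2: (3/2)/(5/4) = 6/5. Minimum is 6/5 at row 2 (x2 leaves); pivot element 5/4.
After the second pivot the z-row RHS is 81/2 − (-41/4)·(6/5) = 264/5.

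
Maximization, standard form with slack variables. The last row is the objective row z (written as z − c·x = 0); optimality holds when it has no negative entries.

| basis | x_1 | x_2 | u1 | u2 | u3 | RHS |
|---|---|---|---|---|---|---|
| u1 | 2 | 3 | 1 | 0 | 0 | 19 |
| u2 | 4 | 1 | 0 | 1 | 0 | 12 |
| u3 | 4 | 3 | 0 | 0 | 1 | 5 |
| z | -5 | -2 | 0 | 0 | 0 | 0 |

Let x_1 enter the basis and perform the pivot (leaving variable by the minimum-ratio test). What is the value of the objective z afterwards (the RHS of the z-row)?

Ratio test on column x_1 — row 1: 19/2 = 19/2; row 2: 12/4 = 3; row 3: 5/4 = 5/4. Minimum is 5/4 at row 3 (u3 leaves); pivot element 4.
Pivot on row 3; the z-row RHS becomes 0 − (-5)·(5/4) = 25/4.

25/4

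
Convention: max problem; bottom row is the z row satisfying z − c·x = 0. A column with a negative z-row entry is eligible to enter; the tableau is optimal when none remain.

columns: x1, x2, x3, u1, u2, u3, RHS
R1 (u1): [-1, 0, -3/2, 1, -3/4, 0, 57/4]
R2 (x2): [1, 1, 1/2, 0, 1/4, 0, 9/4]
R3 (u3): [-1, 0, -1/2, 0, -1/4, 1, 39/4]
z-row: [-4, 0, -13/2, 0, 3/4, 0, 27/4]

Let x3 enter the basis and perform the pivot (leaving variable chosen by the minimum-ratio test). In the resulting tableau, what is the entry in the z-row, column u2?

Ratio test on column x3 — row 1: entry -3/2 ≤ 0; row 2: (9/4)/(1/2) = 9/2; row 3: entry -1/2 ≤ 0. Minimum is 9/2 at row 2 (x2 leaves); pivot element 1/2.
Divide row 2 by 1/2; eliminate column x3 from the other rows.
z-row update in column u2: 3/4 − (-13/2)·(1/2) = 4.

4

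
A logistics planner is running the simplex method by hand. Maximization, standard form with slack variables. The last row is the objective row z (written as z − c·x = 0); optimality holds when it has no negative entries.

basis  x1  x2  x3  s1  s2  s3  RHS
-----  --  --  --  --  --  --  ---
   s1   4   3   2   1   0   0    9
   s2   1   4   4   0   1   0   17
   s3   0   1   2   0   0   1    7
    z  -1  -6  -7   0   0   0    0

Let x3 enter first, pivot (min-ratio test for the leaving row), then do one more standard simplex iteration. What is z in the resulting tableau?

27

Ratio test on column x3 — row 1: 9/2 = 9/2; row 2: 17/4 = 17/4; row 3: 7/2 = 7/2. Minimum is 7/2 at row 3 (s3 leaves); pivot element 2.
Pivot on row 3; the z-row RHS becomes 0 − (-7)·(7/2) = 49/2.
Next entering variable (most negative z-row entry -5/2): x2.
Ratio test on column x2 — row 1: 2/2 = 1; row 2: 3/2 = 3/2; row 3: (7/2)/(1/2) = 7. Minimum is 1 at row 1 (s1 leaves); pivot element 2.
After the second pivot the z-row RHS is 49/2 − (-5/2)·1 = 27.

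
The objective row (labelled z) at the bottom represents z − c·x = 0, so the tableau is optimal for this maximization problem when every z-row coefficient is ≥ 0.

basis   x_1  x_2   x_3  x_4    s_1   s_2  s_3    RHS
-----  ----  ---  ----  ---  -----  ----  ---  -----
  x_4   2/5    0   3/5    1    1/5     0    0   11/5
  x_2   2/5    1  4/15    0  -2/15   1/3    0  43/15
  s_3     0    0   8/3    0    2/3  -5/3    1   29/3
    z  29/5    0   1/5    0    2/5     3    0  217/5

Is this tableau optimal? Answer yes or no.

yes

Every z-row coefficient is ≥ 0, so the tableau is optimal.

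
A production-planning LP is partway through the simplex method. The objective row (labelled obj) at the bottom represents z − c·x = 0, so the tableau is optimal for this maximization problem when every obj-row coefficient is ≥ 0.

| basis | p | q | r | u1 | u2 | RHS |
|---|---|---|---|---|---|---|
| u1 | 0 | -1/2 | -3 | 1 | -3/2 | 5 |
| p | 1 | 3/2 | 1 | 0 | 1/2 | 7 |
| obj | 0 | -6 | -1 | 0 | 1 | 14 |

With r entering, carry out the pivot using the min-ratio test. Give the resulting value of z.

21

Ratio test on column r — row 1: entry -3 ≤ 0; row 2: 7/1 = 7. Minimum is 7 at row 2 (p leaves); pivot element 1.
Pivot on row 2; the obj-row RHS becomes 14 − (-1)·7 = 21.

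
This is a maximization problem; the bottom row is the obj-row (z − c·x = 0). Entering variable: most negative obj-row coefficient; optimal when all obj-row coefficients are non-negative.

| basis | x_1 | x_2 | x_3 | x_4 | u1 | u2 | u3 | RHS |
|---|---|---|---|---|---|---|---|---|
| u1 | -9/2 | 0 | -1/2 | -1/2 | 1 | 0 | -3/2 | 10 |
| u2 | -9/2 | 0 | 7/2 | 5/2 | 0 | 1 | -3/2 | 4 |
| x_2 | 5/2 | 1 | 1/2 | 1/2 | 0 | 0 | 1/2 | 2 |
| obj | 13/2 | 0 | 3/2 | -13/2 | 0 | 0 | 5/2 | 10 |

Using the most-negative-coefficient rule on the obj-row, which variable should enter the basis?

x_4

Negative obj-row entries: x_4: -13/2.
The most negative is -13/2 in column x_4, so x_4 enters.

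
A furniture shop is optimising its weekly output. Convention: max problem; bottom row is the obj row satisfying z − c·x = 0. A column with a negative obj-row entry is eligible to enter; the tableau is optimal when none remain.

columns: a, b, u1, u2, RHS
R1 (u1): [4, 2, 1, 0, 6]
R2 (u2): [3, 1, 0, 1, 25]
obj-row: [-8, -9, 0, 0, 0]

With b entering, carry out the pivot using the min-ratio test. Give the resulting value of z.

Ratio test on column b — row 1: 6/2 = 3; row 2: 25/1 = 25. Minimum is 3 at row 1 (u1 leaves); pivot element 2.
Pivot on row 1; the obj-row RHS becomes 0 − (-9)·3 = 27.

27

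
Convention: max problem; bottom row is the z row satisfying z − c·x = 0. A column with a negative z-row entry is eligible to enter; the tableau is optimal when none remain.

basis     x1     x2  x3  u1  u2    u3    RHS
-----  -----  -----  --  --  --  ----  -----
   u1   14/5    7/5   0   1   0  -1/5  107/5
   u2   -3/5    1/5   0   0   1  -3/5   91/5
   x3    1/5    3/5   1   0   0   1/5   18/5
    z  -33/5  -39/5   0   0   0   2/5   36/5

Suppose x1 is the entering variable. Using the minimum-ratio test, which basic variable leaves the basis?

Column x1 entries and ratios — u1: (107/5)/(14/5) = 107/14; u2: -3/5 ≤ 0, skip; x3: (18/5)/(1/5) = 18.
Smallest ratio is 107/14 in the row of u1, so u1 leaves.

u1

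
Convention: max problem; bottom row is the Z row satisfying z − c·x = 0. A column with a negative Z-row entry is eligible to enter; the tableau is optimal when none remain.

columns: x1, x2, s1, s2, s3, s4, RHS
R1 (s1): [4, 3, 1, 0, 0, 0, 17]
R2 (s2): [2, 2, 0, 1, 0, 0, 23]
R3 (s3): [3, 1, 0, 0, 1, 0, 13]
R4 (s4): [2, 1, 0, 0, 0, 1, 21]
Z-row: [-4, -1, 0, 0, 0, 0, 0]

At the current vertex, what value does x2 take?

x2 is not in the basis, so in the current basic feasible solution x2 = 0.

0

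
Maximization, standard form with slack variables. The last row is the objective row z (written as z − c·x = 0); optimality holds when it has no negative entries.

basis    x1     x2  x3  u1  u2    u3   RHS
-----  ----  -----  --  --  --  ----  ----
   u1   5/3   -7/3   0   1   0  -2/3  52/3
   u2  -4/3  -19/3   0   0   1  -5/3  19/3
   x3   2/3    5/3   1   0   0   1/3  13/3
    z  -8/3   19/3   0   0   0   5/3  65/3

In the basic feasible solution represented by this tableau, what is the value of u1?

u1 is basic (row 1); its value is the RHS of that row, 52/3.

52/3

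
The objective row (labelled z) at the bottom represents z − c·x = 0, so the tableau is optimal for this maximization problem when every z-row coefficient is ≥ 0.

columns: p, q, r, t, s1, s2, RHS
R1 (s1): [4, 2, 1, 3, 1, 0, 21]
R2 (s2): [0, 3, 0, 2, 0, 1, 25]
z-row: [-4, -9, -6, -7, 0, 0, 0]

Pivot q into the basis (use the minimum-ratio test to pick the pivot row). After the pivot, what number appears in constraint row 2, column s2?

Ratio test on column q — row 1: 21/2 = 21/2; row 2: 25/3 = 25/3. Minimum is 25/3 at row 2 (s2 leaves); pivot element 3.
Divide row 2 by 3; eliminate column q from the other rows.
In the new row 2, the s2 entry is the old entry divided by the pivot: 1/3 = 1/3.

1/3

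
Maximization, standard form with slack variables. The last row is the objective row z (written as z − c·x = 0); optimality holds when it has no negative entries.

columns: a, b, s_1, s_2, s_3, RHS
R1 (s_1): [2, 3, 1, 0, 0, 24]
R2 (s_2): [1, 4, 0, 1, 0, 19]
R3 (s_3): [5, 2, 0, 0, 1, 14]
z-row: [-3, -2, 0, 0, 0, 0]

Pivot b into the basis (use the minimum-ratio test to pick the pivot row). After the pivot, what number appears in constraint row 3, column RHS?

9/2

Ratio test on column b — row 1: 24/3 = 8; row 2: 19/4 = 19/4; row 3: 14/2 = 7. Minimum is 19/4 at row 2 (s_2 leaves); pivot element 4.
Divide row 2 by 4; eliminate column b from the other rows.
Row 3 update in column RHS: 14 − 2·(19/4) = 9/2.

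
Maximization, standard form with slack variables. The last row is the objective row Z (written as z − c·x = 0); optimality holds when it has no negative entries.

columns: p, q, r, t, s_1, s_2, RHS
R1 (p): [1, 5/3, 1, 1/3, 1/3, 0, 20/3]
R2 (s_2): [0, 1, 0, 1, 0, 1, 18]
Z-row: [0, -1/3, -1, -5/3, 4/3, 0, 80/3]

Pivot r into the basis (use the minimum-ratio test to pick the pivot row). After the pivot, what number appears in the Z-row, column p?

1

Ratio test on column r — row 1: (20/3)/1 = 20/3; row 2: entry 0 ≤ 0. Minimum is 20/3 at row 1 (p leaves); pivot element 1.
Divide row 1 by 1; eliminate column r from the other rows.
Z-row update in column p: 0 − (-1)·1 = 1.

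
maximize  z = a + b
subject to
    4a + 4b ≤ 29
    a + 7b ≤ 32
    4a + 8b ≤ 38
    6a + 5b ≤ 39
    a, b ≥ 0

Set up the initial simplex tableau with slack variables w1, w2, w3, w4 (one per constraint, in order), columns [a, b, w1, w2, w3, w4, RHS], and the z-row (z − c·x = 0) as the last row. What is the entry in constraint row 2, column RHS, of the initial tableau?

32

The RHS of constraint 2 is b_2 = 32.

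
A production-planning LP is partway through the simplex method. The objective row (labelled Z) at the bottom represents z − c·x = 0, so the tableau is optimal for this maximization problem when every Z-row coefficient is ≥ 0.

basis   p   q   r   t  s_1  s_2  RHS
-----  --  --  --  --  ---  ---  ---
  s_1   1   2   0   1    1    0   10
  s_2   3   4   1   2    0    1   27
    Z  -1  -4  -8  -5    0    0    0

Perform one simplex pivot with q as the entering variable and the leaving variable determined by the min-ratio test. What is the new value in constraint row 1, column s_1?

Ratio test on column q — row 1: 10/2 = 5; row 2: 27/4 = 27/4. Minimum is 5 at row 1 (s_1 leaves); pivot element 2.
Divide row 1 by 2; eliminate column q from the other rows.
In the new row 1, the s_1 entry is the old entry divided by the pivot: 1/2 = 1/2.

1/2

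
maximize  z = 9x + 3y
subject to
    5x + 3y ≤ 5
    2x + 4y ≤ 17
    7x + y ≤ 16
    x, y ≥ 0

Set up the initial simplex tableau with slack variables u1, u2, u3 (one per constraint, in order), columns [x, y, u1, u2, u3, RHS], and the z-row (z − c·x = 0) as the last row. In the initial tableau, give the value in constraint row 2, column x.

Constraint 2 has coefficient 2 on x.

2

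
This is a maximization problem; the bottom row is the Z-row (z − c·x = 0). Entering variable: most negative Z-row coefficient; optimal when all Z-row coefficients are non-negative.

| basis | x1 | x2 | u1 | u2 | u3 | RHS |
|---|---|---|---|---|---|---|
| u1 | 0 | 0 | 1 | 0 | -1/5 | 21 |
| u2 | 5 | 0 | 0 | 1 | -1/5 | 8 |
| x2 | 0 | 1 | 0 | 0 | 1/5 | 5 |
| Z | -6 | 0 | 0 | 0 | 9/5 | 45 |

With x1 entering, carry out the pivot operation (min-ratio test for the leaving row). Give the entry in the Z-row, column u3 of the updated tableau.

Ratio test on column x1 — row 1: entry 0 ≤ 0; row 2: 8/5 = 8/5; row 3: entry 0 ≤ 0. Minimum is 8/5 at row 2 (u2 leaves); pivot element 5.
Divide row 2 by 5; eliminate column x1 from the other rows.
Z-row update in column u3: 9/5 − (-6)·(-1/25) = 39/25.

39/25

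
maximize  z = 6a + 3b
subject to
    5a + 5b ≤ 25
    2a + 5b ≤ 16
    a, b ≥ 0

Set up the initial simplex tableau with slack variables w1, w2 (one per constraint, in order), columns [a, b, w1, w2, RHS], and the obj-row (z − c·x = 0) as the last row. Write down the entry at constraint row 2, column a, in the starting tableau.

Constraint 2 has coefficient 2 on a.

2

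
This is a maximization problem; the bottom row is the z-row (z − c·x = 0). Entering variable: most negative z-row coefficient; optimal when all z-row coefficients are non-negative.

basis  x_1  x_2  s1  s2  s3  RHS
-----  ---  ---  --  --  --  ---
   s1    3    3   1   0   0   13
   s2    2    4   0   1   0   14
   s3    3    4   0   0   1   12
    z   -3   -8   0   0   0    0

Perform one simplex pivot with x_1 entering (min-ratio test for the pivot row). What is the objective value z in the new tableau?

12

Ratio test on column x_1 — row 1: 13/3 = 13/3; row 2: 14/2 = 7; row 3: 12/3 = 4. Minimum is 4 at row 3 (s3 leaves); pivot element 3.
Pivot on row 3; the z-row RHS becomes 0 − (-3)·4 = 12.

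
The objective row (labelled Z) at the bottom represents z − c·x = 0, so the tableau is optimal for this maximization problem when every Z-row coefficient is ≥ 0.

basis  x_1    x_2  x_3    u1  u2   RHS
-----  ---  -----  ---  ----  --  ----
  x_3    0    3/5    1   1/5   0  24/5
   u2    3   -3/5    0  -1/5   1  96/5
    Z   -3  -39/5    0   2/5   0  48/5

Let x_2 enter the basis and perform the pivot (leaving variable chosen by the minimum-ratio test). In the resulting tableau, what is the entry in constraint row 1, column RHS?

8

Ratio test on column x_2 — row 1: (24/5)/(3/5) = 8; row 2: entry -3/5 ≤ 0. Minimum is 8 at row 1 (x_3 leaves); pivot element 3/5.
Divide row 1 by 3/5; eliminate column x_2 from the other rows.
In the new row 1, the RHS entry is the old entry divided by the pivot: (24/5)/(3/5) = 8.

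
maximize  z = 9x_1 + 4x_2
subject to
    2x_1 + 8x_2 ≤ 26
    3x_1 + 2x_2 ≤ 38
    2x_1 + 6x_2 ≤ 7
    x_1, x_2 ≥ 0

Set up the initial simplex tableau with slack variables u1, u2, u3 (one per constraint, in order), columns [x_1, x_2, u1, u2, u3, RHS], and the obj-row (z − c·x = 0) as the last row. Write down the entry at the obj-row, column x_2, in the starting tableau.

The obj-row carries the negated objective coefficients: the x_2 entry is -4.

-4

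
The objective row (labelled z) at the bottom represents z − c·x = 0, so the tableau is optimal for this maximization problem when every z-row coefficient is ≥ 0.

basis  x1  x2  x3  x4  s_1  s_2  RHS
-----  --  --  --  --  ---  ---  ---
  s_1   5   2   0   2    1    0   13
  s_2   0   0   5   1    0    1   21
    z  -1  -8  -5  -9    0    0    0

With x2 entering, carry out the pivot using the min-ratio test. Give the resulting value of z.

52

Ratio test on column x2 — row 1: 13/2 = 13/2; row 2: entry 0 ≤ 0. Minimum is 13/2 at row 1 (s_1 leaves); pivot element 2.
Pivot on row 1; the z-row RHS becomes 0 − (-8)·(13/2) = 52.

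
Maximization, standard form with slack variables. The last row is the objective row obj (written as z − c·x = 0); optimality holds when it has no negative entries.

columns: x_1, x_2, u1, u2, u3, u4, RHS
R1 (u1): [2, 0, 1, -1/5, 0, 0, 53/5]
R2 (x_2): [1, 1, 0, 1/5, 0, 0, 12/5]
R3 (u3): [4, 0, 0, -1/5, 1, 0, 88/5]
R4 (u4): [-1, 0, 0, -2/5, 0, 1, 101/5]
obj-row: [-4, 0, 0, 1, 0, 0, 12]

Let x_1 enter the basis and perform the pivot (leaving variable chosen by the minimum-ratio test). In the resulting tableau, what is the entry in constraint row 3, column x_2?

-4

Ratio test on column x_1 — row 1: (53/5)/2 = 53/10; row 2: (12/5)/1 = 12/5; row 3: (88/5)/4 = 22/5; row 4: entry -1 ≤ 0. Minimum is 12/5 at row 2 (x_2 leaves); pivot element 1.
Divide row 2 by 1; eliminate column x_1 from the other rows.
Row 3 update in column x_2: 0 − 4·1 = -4.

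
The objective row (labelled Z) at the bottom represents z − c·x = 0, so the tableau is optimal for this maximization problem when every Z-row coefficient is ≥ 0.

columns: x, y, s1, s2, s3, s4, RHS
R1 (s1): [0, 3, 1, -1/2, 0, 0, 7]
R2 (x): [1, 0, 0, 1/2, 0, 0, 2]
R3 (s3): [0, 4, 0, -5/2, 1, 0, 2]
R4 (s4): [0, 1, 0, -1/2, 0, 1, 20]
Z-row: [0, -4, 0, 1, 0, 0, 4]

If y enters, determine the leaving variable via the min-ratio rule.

Column y entries and ratios — s1: 7/3 = 7/3; x: 0 ≤ 0, skip; s3: 2/4 = 1/2; s4: 20/1 = 20.
Smallest ratio is 1/2 in the row of s3, so s3 leaves.

s3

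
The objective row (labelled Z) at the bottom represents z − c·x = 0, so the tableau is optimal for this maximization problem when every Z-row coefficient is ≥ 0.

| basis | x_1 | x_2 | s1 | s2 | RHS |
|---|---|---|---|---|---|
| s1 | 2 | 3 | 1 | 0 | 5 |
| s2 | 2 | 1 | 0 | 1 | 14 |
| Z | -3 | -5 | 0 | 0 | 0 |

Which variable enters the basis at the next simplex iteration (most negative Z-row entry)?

x_2

Negative Z-row entries: x_1: -3, x_2: -5.
The most negative is -5 in column x_2, so x_2 enters.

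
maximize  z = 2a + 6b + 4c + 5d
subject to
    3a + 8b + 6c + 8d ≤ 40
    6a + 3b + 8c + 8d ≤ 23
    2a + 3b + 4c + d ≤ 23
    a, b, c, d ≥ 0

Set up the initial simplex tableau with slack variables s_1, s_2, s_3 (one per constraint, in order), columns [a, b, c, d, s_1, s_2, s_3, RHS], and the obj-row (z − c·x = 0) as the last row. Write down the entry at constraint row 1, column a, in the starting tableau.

Constraint 1 has coefficient 3 on a.

3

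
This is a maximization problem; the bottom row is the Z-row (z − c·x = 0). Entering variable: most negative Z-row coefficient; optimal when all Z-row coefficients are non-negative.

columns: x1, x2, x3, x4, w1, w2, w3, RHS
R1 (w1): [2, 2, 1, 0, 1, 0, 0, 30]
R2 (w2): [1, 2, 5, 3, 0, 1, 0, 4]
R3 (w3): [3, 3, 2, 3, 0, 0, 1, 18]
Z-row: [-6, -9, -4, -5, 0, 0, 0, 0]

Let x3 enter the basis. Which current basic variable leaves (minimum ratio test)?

Column x3 entries and ratios — w1: 30/1 = 30; w2: 4/5 = 4/5; w3: 18/2 = 9.
Smallest ratio is 4/5 in the row of w2, so w2 leaves.

w2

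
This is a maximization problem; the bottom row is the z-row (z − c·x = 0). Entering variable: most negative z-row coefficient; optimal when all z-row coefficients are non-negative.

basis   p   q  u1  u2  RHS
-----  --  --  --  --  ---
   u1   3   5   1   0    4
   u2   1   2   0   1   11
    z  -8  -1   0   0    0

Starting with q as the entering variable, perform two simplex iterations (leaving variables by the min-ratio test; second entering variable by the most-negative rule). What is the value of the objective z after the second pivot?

32/3

Ratio test on column q — row 1: 4/5 = 4/5; row 2: 11/2 = 11/2. Minimum is 4/5 at row 1 (u1 leaves); pivot element 5.
Pivot on row 1; the z-row RHS becomes 0 − (-1)·(4/5) = 4/5.
Next entering variable (most negative z-row entry -37/5): p.
Ratio test on column p — row 1: (4/5)/(3/5) = 4/3; row 2: entry -1/5 ≤ 0. Minimum is 4/3 at row 1 (q leaves); pivot element 3/5.
After the second pivot the z-row RHS is 4/5 − (-37/5)·(4/3) = 32/3.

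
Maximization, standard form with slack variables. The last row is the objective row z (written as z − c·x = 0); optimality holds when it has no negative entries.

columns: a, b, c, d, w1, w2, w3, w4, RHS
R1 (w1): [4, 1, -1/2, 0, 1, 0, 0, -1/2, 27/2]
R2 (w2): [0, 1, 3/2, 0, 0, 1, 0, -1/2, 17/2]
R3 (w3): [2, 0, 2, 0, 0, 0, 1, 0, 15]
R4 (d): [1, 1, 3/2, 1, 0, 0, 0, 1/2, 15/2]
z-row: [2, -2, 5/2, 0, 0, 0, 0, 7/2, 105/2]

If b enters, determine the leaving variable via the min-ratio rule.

d

Column b entries and ratios — w1: (27/2)/1 = 27/2; w2: (17/2)/1 = 17/2; w3: 0 ≤ 0, skip; d: (15/2)/1 = 15/2.
Smallest ratio is 15/2 in the row of d, so d leaves.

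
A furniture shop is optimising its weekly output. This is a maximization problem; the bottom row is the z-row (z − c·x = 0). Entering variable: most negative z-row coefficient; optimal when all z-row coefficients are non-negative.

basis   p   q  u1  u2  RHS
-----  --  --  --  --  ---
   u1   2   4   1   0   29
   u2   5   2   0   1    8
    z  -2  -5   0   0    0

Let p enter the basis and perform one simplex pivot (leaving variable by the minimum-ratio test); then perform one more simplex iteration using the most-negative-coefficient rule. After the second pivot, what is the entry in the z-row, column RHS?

20

Ratio test on column p — row 1: 29/2 = 29/2; row 2: 8/5 = 8/5. Minimum is 8/5 at row 2 (u2 leaves); pivot element 5.
Divide row 2 by 5; eliminate column p from the other rows.
Second iteration: most negative z-row entry is -21/5 in column q, so q enters.
Ratio test on column q — row 1: (129/5)/(16/5) = 129/16; row 2: (8/5)/(2/5) = 4. Minimum is 4 at row 2 (p leaves); pivot element 2/5.
Divide row 2 by 2/5; eliminate column q from the other rows.
After both pivots, the entry at the z-row, column RHS is 20.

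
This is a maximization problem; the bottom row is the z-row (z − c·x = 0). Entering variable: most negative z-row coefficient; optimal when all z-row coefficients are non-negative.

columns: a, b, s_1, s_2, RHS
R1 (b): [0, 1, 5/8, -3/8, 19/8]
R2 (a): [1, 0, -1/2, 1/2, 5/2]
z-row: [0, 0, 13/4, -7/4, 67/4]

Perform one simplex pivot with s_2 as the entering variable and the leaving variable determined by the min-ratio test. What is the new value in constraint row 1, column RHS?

17/4

Ratio test on column s_2 — row 1: entry -3/8 ≤ 0; row 2: (5/2)/(1/2) = 5. Minimum is 5 at row 2 (a leaves); pivot element 1/2.
Divide row 2 by 1/2; eliminate column s_2 from the other rows.
Row 1 update in column RHS: 19/8 − (-3/8)·5 = 17/4.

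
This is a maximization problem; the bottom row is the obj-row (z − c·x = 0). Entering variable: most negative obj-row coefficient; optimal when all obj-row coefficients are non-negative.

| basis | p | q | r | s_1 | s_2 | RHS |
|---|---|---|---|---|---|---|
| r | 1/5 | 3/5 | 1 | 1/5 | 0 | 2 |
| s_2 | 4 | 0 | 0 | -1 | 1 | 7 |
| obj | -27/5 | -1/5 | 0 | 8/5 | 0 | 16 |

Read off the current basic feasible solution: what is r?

r is basic (row 1); its value is the RHS of that row, 2.

2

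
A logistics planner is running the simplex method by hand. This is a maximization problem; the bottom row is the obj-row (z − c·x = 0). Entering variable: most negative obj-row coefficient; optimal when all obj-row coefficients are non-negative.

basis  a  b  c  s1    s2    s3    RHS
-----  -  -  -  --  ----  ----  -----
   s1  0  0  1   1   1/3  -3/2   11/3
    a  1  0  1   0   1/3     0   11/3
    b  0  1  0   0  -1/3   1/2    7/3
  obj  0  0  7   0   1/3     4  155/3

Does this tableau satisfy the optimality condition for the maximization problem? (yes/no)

Every obj-row coefficient is ≥ 0, so the tableau is optimal.

yes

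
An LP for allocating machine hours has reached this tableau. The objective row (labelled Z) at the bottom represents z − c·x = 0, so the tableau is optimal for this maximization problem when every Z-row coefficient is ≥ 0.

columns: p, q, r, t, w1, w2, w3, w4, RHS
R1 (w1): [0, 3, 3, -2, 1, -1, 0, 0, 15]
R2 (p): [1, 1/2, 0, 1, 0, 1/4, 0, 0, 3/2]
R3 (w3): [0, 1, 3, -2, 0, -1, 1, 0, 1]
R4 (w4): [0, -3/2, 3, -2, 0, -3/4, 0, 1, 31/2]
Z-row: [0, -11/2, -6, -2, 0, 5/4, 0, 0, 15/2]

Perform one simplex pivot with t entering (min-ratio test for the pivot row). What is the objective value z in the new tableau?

21/2

Ratio test on column t — row 1: entry -2 ≤ 0; row 2: (3/2)/1 = 3/2; row 3: entry -2 ≤ 0; row 4: entry -2 ≤ 0. Minimum is 3/2 at row 2 (p leaves); pivot element 1.
Pivot on row 2; the Z-row RHS becomes 15/2 − (-2)·(3/2) = 21/2.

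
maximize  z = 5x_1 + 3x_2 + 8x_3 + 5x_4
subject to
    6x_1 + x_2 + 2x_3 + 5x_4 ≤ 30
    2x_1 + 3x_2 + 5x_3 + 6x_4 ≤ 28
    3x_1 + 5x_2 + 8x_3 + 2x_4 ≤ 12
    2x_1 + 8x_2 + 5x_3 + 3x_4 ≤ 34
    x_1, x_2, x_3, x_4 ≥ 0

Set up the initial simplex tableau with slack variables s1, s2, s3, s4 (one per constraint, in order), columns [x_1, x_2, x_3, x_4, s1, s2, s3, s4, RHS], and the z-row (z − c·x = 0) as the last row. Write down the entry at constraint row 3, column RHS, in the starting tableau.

The RHS of constraint 3 is b_3 = 12.

12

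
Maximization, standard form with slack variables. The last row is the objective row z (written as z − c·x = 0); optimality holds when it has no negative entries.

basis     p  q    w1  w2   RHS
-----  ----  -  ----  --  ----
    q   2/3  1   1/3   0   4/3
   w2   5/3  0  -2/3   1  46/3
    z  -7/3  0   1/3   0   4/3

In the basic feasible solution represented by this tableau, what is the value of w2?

w2 is basic (row 2); its value is the RHS of that row, 46/3.

46/3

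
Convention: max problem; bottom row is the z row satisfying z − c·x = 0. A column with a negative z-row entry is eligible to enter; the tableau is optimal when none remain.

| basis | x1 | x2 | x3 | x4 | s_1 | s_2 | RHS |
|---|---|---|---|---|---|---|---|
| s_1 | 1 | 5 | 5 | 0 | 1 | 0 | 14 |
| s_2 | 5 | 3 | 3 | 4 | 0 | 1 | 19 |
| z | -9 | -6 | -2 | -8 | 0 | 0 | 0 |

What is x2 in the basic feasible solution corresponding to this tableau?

0

x2 is not in the basis, so in the current basic feasible solution x2 = 0.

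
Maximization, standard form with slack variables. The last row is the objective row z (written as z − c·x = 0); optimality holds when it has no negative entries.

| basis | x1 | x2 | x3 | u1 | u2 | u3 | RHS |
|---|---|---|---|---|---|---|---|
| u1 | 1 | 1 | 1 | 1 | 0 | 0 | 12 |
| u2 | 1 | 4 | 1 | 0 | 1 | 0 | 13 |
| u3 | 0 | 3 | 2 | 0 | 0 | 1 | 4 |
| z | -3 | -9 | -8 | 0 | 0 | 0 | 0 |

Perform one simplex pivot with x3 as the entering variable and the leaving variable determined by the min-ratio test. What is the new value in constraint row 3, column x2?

3/2

Ratio test on column x3 — row 1: 12/1 = 12; row 2: 13/1 = 13; row 3: 4/2 = 2. Minimum is 2 at row 3 (u3 leaves); pivot element 2.
Divide row 3 by 2; eliminate column x3 from the other rows.
In the new row 3, the x2 entry is the old entry divided by the pivot: 3/2 = 3/2.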